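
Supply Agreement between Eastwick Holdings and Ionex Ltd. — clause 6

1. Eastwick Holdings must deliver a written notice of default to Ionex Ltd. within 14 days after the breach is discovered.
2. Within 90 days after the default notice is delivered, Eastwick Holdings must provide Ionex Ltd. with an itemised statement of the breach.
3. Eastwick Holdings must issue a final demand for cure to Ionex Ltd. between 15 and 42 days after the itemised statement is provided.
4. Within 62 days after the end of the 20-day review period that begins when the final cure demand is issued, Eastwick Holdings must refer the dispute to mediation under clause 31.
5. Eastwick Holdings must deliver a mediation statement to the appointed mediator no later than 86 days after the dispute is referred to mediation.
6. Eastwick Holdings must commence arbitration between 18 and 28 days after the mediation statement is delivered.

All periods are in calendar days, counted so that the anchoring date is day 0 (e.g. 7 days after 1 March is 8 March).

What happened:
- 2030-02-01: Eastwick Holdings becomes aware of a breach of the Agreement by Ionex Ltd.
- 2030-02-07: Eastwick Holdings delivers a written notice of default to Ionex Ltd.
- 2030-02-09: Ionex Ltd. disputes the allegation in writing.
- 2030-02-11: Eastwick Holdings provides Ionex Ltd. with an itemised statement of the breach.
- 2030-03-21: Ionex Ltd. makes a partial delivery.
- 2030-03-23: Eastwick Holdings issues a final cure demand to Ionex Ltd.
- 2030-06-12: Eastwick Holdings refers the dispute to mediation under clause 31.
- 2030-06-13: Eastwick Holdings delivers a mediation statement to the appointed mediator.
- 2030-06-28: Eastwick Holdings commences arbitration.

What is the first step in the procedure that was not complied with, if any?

Step 6

(1) due by 2030-02-01 + 14 days = 2030-02-15; completed 2030-02-07, before the deadline.
(2) due by 2030-02-07 + 90 days = 2030-05-08; done 2030-02-11 — timely.
(3) the permitted window runs from 2030-02-11 + 15 = 2030-02-26 to 2030-02-11 + 42 = 2030-03-25; 2030-03-23 falls inside that range.
(4) due by 2030-04-12 + 62 days = 2030-06-13; completed 2030-06-12, before the deadline.
(5) due by 2030-06-12 + 86 days = 2030-09-06; 2030-06-13 is within that limit.
(6) the permitted window runs from 2030-06-13 + 18 = 2030-07-01 to 2030-06-13 + 28 = 2030-07-11; done 2030-06-28 — 3 days before the window opened.
The analysis stops there.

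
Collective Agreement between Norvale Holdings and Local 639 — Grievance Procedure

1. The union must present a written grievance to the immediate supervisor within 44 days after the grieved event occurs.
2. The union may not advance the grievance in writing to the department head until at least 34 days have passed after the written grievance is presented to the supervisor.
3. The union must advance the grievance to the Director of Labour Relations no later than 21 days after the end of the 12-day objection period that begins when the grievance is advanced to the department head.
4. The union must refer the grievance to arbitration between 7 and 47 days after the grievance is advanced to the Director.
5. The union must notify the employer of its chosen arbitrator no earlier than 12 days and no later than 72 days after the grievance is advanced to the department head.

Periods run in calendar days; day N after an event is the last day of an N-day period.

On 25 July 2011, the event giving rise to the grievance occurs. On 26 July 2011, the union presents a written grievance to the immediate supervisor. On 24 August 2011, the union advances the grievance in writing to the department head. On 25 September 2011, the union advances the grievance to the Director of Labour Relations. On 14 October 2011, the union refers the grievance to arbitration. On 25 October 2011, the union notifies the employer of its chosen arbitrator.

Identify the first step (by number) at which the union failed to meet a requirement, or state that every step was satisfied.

(1) due by 25 July 2011 + 44 days = 7 September 2011; 26 July 2011 is within that limit.
(2) permitted from 26 July 2011 + 34 days = 29 August 2011 onward; done 24 August 2011 — 5 days too early.
The procedure was therefore not followed at step 2.

Step 2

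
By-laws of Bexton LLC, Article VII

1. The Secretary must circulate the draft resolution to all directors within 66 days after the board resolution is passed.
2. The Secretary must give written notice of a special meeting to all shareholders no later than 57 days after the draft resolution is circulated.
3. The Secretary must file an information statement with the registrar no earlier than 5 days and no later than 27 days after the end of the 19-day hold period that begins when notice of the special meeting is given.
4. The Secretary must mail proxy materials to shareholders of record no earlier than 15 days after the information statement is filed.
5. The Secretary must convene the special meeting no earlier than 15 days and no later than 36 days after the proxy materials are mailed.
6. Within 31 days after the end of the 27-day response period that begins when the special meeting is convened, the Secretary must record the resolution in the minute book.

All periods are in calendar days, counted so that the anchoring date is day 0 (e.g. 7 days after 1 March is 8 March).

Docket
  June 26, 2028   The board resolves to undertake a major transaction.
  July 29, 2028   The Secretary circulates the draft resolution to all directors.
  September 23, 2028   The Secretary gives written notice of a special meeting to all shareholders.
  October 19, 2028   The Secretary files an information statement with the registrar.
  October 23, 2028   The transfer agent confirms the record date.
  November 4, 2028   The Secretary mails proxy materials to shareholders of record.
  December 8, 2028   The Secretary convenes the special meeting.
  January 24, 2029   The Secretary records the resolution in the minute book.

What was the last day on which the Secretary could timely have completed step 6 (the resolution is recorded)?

The special meeting is convened on December 8, 2028; the 27-day response period therefore ends January 4, 2029, and step 6 runs from that date. 31 days after January 4, 2029 is February 4, 2029.

February 4, 2029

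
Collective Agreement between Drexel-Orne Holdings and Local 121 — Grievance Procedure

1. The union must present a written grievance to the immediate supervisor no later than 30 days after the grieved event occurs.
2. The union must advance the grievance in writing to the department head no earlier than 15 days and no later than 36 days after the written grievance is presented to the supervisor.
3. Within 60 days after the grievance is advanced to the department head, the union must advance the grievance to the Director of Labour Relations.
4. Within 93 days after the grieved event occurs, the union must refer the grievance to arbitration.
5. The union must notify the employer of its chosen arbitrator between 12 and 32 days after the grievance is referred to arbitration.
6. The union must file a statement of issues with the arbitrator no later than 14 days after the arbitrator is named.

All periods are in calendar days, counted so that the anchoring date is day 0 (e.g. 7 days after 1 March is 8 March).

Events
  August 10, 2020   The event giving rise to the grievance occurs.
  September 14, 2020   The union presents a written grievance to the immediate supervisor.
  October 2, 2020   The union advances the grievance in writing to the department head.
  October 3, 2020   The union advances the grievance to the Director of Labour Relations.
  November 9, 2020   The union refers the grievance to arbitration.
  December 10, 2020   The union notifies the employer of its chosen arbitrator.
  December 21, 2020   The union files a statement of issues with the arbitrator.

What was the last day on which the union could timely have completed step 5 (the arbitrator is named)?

Step 5 runs from November 9, 2020, when the grievance is referred to arbitration. The window is 12–32 days after November 9, 2020; it closes on December 11, 2020.

December 11, 2020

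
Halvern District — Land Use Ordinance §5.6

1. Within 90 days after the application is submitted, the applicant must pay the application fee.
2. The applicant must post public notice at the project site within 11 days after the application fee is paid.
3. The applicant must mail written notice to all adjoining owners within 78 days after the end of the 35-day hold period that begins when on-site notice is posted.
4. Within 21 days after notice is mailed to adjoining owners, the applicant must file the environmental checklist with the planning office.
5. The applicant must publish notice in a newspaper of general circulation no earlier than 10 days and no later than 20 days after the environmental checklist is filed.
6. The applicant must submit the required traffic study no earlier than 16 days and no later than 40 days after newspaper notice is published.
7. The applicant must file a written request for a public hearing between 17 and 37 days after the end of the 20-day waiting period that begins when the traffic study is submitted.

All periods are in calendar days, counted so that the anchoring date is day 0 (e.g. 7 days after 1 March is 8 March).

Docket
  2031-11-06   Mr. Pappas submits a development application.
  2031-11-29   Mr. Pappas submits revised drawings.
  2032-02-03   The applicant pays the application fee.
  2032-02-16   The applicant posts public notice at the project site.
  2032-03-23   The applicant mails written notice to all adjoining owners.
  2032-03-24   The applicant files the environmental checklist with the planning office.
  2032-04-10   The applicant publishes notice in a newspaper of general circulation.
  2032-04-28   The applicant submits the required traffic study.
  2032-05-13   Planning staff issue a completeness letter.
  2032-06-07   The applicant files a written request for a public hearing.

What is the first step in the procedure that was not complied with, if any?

Step 2

Step 1 — counting 90 days from 2031-11-06 (when the application is submitted) gives a deadline of 2032-02-04; 2032-02-03 is within that limit.
Step 2 — counting 11 days from 2032-02-03 (when the application fee is paid) gives a deadline of 2032-02-14; 2032-02-16 misses that deadline by 2 days.
The procedure was therefore not followed at step 2.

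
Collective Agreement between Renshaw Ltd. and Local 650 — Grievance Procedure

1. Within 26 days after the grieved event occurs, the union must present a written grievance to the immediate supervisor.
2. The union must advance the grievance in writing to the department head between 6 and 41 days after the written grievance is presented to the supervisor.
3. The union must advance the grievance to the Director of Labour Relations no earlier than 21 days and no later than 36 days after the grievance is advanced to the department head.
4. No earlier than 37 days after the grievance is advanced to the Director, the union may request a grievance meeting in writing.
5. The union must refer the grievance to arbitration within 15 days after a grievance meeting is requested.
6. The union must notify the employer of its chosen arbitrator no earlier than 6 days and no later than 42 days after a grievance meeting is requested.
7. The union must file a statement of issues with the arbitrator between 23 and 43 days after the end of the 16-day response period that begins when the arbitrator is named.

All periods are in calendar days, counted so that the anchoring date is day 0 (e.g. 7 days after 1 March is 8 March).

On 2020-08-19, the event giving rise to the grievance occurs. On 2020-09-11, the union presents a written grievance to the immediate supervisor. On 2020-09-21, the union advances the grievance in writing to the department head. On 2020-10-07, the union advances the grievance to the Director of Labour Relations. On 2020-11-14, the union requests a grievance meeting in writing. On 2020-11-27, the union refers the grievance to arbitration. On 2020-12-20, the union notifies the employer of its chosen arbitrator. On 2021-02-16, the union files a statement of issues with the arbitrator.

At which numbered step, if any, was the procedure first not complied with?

Step 3

Step 1: 26 days after 2020-08-19 (when the grieved event occurs) is 2020-09-14; done 2020-09-11 — timely.
Step 2: the window is 6–41 days after 2020-09-11 (when the written grievance is presented to the supervisor), so 2020-09-17 through 2020-10-22; done 2020-09-21 — within the window.
Step 3: the window is 21–36 days after 2020-09-21 (when the grievance is advanced to the department head), so 2020-10-12 through 2020-10-27; 2020-10-07 is 5 days too early.
No need to go further; step 3 was not satisfied.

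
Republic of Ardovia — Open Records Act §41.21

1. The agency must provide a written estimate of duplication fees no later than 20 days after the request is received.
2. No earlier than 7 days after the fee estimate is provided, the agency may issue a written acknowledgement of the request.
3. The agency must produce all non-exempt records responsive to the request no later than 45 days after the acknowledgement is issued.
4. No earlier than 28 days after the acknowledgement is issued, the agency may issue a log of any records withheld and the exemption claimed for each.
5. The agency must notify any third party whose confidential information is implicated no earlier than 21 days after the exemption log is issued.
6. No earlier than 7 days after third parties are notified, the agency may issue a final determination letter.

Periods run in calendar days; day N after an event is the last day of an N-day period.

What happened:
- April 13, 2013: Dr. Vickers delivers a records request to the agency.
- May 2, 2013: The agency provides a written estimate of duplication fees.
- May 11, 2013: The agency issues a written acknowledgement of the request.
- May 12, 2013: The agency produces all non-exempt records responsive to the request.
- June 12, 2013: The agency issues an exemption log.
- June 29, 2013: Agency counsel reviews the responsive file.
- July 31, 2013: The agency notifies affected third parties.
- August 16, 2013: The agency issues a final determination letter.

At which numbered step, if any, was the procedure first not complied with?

None — every step was satisfied

(1) due by April 13, 2013 + 20 days = May 3, 2013; done May 2, 2013 — timely.
(2) permitted from May 2, 2013 + 7 days = May 9, 2013 onward; done May 11, 2013 — permitted.
(3) due by May 11, 2013 + 45 days = June 25, 2013; completed May 12, 2013, before the deadline.
(4) permitted from May 11, 2013 + 28 days = June 8, 2013 onward; June 12, 2013 is on or after that date.
(5) permitted from June 12, 2013 + 21 days = July 3, 2013 onward; July 31, 2013 is on or after that date.
(6) permitted from July 31, 2013 + 7 days = August 7, 2013 onward; done August 16, 2013, after the minimum wait.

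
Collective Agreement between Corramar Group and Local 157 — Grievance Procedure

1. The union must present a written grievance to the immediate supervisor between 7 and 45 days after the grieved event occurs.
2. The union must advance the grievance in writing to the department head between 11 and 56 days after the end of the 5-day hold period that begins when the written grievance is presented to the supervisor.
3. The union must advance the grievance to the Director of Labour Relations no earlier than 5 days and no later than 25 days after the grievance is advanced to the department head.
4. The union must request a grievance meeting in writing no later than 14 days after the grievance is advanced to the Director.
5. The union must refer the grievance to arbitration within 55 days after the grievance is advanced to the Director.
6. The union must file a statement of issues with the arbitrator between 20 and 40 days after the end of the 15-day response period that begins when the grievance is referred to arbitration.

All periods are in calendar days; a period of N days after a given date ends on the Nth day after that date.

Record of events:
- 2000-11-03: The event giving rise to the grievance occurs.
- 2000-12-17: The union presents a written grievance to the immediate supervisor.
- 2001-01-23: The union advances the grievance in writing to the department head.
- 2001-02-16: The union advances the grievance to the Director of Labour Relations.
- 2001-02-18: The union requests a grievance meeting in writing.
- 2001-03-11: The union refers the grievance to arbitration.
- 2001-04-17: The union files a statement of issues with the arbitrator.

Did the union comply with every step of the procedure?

(1) the permitted window runs from 2000-11-03 + 7 = 2000-11-10 to 2000-11-03 + 45 = 2000-12-18; done 2000-12-17, which is between those dates.
(2) the permitted window runs from 2000-12-22 + 11 = 2001-01-02 to 2000-12-22 + 56 = 2001-02-16; 2001-01-23 falls inside that range.
(3) the permitted window runs from 2001-01-23 + 5 = 2001-01-28 to 2001-01-23 + 25 = 2001-02-17; done 2001-02-16, which is between those dates.
(4) due by 2001-02-16 + 14 days = 2001-03-02; 2001-02-18 is within that limit.
(5) due by 2001-02-16 + 55 days = 2001-04-12; 2001-03-11 is within that limit.
(6) the permitted window runs from 2001-03-26 + 20 = 2001-04-15 to 2001-03-26 + 40 = 2001-05-05; done 2001-04-17 — within the window.

Yes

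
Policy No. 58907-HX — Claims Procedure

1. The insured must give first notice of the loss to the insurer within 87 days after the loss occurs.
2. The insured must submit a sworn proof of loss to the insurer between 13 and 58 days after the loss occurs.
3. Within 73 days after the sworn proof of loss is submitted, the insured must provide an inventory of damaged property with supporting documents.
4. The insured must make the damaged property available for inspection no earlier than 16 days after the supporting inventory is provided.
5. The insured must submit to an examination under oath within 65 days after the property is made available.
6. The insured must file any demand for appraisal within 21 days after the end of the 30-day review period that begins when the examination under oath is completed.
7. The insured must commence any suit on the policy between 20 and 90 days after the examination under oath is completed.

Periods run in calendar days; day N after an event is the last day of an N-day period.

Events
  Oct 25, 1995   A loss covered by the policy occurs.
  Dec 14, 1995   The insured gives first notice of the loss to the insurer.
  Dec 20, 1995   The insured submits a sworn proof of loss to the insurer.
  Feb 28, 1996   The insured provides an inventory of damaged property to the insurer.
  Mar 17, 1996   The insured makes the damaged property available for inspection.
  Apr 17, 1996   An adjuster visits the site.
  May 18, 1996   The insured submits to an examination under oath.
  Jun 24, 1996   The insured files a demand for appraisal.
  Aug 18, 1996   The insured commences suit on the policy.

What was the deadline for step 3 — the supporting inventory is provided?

Step 3 runs from Dec 20, 1995, when the sworn proof of loss is submitted. 73 days after Dec 20, 1995 is Mar 2, 1996.

Mar 2, 1996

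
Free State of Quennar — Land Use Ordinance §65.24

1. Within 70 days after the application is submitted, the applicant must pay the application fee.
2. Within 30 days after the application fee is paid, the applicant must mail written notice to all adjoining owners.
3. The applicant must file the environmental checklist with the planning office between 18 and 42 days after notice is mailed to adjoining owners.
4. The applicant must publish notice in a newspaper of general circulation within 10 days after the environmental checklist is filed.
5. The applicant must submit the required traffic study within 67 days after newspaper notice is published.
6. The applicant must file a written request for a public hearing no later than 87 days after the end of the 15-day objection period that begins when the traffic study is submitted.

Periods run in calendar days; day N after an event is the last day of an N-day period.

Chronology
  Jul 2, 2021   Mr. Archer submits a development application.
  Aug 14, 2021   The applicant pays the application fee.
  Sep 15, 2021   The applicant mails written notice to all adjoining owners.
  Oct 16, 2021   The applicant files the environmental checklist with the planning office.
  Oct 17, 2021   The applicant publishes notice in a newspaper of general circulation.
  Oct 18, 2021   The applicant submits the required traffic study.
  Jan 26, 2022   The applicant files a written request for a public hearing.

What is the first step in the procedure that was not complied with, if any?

(1) due by Jul 2, 2021 + 70 days = Sep 10, 2021; done Aug 14, 2021 — timely.
(2) due by Aug 14, 2021 + 30 days = Sep 13, 2021; done Sep 15, 2021 — 2 days late.

Step 2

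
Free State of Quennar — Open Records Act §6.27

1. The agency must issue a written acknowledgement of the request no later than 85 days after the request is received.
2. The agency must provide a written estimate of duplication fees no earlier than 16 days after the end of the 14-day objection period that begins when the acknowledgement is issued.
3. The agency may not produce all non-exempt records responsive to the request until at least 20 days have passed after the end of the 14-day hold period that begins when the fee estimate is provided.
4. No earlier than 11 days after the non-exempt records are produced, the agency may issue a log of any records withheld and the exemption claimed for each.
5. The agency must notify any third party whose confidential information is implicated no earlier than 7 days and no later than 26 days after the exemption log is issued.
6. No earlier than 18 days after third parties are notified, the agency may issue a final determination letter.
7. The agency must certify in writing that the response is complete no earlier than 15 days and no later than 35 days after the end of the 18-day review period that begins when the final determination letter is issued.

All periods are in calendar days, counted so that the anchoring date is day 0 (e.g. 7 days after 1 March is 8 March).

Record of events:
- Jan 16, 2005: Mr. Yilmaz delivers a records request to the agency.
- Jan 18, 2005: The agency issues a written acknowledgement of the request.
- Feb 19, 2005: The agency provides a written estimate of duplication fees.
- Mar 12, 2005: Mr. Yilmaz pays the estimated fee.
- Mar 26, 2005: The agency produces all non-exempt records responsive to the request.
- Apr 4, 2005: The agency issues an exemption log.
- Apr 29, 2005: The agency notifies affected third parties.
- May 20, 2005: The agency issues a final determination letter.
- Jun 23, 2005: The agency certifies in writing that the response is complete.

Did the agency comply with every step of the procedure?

(1) due by Jan 16, 2005 + 85 days = Apr 11, 2005; Jan 18, 2005 is within that limit.
(2) permitted from Feb 1, 2005 + 16 days = Feb 17, 2005 onward; done Feb 19, 2005, after the minimum wait.
(3) permitted from Mar 5, 2005 + 20 days = Mar 25, 2005 onward; done Mar 26, 2005, after the minimum wait.
(4) permitted from Mar 26, 2005 + 11 days = Apr 6, 2005 onward; done Apr 4, 2005 — 2 days too early.
Later steps need not be reached.

No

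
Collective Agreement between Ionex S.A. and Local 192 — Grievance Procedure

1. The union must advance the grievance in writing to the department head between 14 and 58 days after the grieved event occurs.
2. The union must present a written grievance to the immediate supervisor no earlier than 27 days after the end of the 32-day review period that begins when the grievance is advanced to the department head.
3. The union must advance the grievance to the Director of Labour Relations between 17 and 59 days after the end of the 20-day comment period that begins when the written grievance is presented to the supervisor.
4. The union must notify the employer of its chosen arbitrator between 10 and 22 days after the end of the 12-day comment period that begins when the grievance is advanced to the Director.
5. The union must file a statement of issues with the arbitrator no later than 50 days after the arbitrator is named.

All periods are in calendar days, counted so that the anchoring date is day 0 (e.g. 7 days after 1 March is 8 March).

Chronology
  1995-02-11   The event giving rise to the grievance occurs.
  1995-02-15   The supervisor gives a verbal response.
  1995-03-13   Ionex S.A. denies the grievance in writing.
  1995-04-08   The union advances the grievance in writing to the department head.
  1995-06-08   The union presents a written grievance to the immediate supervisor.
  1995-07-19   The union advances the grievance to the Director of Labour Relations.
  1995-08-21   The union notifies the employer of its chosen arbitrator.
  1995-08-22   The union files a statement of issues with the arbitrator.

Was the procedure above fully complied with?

Yes

Step 1: the window is 14–58 days after 1995-02-11 (when the grieved event occurs), so 1995-02-25 through 1995-04-10; done 1995-04-08, which is between those dates.
Step 2: the earliest permitted date is 27 days after 1995-05-10 (end of the 32-day review period, which began when the grievance is advanced to the department head on 1995-04-08), i.e. 1995-06-06; done 1995-06-08, after the minimum wait.
Step 3: the window is 17–59 days after 1995-06-28 (end of the 20-day comment period, which began when the written grievance is presented to the supervisor on 1995-06-08), so 1995-07-15 through 1995-08-26; done 1995-07-19, which is between those dates.
Step 4: the window is 10–22 days after 1995-07-31 (end of the 12-day comment period, which began when the grievance is advanced to the Director on 1995-07-19), so 1995-08-10 through 1995-08-22; 1995-08-21 falls inside that range.
Step 5: 50 days after 1995-08-21 (when the arbitrator is named) is 1995-10-10; done 1995-08-22 — timely.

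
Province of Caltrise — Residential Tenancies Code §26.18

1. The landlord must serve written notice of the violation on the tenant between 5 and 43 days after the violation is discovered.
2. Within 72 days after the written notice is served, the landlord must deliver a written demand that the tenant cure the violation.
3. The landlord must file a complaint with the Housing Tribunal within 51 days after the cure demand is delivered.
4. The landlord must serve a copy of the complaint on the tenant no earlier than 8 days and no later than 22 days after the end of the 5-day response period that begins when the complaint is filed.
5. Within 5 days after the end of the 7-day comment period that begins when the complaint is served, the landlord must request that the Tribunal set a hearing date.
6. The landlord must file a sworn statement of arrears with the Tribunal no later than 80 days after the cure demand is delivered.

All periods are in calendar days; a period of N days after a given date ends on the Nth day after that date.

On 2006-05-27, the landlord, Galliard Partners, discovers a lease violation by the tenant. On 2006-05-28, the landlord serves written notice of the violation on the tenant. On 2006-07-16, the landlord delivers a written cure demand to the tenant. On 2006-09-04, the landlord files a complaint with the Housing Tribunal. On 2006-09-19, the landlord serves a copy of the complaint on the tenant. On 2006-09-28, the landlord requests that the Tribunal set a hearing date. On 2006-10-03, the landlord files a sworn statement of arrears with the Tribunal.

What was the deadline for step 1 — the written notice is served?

2006-07-09

Step 1 runs from 2006-05-27, when the violation is discovered. The window is 5–43 days after 2006-05-27; it closes on 2006-07-09.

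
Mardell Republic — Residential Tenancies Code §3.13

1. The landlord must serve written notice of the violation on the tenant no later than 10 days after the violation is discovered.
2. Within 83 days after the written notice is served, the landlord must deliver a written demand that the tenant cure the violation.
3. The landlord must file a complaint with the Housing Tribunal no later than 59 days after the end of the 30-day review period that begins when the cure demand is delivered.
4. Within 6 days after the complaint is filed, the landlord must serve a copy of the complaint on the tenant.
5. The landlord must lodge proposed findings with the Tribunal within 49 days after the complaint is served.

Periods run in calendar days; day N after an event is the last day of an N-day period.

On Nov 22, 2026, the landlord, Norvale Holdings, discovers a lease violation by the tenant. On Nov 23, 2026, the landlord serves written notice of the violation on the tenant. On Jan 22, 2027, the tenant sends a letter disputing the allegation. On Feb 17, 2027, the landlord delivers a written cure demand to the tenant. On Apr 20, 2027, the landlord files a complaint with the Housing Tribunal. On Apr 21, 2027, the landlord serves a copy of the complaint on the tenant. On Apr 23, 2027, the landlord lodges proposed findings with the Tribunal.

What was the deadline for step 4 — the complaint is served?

Step 4 runs from Apr 20, 2027, when the complaint is filed. 6 days after Apr 20, 2027 is Apr 26, 2027.

Apr 26, 2027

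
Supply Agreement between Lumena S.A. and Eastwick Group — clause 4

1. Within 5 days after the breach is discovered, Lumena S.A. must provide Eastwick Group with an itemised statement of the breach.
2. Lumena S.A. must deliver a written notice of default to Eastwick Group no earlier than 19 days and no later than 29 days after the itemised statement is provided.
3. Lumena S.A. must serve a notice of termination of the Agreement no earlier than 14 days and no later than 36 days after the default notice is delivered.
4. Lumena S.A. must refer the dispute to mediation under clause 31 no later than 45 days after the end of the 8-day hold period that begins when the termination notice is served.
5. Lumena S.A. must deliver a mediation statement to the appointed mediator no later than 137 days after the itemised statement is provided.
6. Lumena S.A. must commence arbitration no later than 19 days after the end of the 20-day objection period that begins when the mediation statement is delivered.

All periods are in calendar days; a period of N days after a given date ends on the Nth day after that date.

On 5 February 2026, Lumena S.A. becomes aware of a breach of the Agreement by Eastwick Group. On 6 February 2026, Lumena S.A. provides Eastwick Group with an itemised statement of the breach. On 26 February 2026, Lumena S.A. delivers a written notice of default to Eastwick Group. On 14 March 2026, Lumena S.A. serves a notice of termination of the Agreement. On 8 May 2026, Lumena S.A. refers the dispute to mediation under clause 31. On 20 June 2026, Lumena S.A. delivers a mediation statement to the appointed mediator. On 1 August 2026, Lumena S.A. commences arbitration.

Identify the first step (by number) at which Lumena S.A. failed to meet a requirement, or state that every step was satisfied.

(1) due by 5 February 2026 + 5 days = 10 February 2026; 6 February 2026 is within that limit.
(2) the permitted window runs from 6 February 2026 + 19 = 25 February 2026 to 6 February 2026 + 29 = 7 March 2026; done 26 February 2026, which is between those dates.
(3) the permitted window runs from 26 February 2026 + 14 = 12 March 2026 to 26 February 2026 + 36 = 3 April 2026; done 14 March 2026, which is between those dates.
(4) due by 22 March 2026 + 45 days = 6 May 2026; not done until 8 May 2026, 2 days after the deadline.

Step 4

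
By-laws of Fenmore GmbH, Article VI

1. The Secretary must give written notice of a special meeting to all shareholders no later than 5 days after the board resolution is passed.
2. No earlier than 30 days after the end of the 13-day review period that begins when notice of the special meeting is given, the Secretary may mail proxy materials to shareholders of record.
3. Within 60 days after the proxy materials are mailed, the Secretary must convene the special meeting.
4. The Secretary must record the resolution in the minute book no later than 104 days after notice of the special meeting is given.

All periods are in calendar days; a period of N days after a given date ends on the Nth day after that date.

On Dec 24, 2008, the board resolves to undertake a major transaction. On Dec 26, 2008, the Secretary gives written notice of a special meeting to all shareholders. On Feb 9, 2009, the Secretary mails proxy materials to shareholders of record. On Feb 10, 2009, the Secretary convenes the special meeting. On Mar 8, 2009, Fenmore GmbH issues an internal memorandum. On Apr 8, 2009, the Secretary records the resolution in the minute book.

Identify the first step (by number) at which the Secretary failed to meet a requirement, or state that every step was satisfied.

(1) due by Dec 24, 2008 + 5 days = Dec 29, 2008; completed Dec 26, 2008, before the deadline.
(2) permitted from Jan 8, 2009 + 30 days = Feb 7, 2009 onward; Feb 9, 2009 is on or after that date.
(3) due by Feb 9, 2009 + 60 days = Apr 10, 2009; done Feb 10, 2009 — timely.
(4) due by Dec 26, 2008 + 104 days = Apr 9, 2009; done Apr 8, 2009 — timely.

None — every step was satisfied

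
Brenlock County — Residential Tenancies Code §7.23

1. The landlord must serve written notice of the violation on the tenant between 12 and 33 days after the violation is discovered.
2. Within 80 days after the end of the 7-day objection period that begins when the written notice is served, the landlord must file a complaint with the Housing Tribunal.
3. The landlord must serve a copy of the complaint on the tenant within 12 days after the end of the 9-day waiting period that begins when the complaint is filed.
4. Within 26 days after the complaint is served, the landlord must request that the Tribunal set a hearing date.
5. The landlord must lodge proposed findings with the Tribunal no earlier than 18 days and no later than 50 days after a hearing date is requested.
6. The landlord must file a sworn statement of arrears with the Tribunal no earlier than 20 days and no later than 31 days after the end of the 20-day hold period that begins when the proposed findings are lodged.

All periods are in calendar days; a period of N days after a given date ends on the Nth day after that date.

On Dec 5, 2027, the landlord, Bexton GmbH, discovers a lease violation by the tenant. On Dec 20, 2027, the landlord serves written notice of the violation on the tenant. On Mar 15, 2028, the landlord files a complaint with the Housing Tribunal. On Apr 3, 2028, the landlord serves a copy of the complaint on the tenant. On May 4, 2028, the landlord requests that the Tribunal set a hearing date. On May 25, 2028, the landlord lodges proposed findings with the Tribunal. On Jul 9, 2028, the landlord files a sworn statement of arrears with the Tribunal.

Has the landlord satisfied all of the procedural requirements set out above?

Step 1: the window is 12–33 days after Dec 5, 2027 (when the violation is discovered), so Dec 17, 2027 through Jan 7, 2028; done Dec 20, 2027, which is between those dates.
Step 2: 80 days after Dec 27, 2027 (end of the 7-day objection period, which began when the written notice is served on Dec 20, 2027) is Mar 16, 2028; completed Mar 15, 2028, before the deadline.
Step 3: 12 days after Mar 24, 2028 (end of the 9-day waiting period, which began when the complaint is filed on Mar 15, 2028) is Apr 5, 2028; Apr 3, 2028 is within that limit.
Step 4: 26 days after Apr 3, 2028 (when the complaint is served) is Apr 29, 2028; May 4, 2028 misses that deadline by 5 days.
Later steps need not be reached.

No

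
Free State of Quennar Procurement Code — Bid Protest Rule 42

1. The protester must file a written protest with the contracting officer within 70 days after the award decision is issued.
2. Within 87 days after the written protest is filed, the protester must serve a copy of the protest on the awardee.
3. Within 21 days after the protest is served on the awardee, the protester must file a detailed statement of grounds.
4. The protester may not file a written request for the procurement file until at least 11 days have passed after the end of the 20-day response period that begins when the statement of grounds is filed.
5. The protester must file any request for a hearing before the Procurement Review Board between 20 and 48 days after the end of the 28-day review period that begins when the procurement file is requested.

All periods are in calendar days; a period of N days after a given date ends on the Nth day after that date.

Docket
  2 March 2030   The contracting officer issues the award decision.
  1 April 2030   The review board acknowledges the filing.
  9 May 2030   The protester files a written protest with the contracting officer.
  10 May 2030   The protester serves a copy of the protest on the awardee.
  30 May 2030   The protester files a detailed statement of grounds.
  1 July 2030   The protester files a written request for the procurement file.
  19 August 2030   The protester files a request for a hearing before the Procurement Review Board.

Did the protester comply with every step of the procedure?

Yes

Step 1: 70 days after 2 March 2030 (when the award decision is issued) is 11 May 2030; completed 9 May 2030, before the deadline.
Step 2: 87 days after 9 May 2030 (when the written protest is filed) is 4 August 2030; completed 10 May 2030, before the deadline.
Step 3: 21 days after 10 May 2030 (when the protest is served on the awardee) is 31 May 2030; done 30 May 2030 — timely.
Step 4: the earliest permitted date is 11 days after 19 June 2030 (end of the 20-day response period, which began when the statement of grounds is filed on 30 May 2030), i.e. 30 June 2030; 1 July 2030 is on or after that date.
Step 5: the window is 20–48 days after 29 July 2030 (end of the 28-day review period, which began when the procurement file is requested on 1 July 2030), so 18 August 2030 through 15 September 2030; 19 August 2030 falls inside that range.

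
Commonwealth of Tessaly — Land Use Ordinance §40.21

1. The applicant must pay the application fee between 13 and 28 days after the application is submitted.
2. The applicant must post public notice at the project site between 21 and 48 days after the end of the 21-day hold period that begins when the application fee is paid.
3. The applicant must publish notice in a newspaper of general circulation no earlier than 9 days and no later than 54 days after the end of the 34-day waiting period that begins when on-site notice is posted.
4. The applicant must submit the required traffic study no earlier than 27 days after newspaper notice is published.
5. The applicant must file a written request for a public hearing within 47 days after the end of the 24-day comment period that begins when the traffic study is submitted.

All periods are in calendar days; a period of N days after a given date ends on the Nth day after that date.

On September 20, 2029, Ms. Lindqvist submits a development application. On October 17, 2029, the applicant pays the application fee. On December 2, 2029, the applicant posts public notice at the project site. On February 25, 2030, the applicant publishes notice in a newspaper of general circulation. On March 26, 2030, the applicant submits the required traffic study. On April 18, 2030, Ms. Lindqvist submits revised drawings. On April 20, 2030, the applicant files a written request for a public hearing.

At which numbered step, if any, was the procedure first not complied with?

Step 1: the window is 13–28 days after September 20, 2029 (when the application is submitted), so October 3, 2029 through October 18, 2029; October 17, 2029 falls inside that range.
Step 2: the window is 21–48 days after November 7, 2029 (end of the 21-day hold period, which began when the application fee is paid on October 17, 2029), so November 28, 2029 through December 25, 2029; done December 2, 2029 — within the window.
Step 3: the window is 9–54 days after January 5, 2030 (end of the 34-day waiting period, which began when on-site notice is posted on December 2, 2029), so January 14, 2030 through February 28, 2030; done February 25, 2030, which is between those dates.
Step 4: the earliest permitted date is 27 days after February 25, 2030 (when newspaper notice is published), i.e. March 24, 2030; March 26, 2030 is on or after that date.
Step 5: 47 days after April 19, 2030 (end of the 24-day comment period, which began when the traffic study is submitted on March 26, 2030) is June 5, 2030; April 20, 2030 is within that limit.

None — every step was satisfied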